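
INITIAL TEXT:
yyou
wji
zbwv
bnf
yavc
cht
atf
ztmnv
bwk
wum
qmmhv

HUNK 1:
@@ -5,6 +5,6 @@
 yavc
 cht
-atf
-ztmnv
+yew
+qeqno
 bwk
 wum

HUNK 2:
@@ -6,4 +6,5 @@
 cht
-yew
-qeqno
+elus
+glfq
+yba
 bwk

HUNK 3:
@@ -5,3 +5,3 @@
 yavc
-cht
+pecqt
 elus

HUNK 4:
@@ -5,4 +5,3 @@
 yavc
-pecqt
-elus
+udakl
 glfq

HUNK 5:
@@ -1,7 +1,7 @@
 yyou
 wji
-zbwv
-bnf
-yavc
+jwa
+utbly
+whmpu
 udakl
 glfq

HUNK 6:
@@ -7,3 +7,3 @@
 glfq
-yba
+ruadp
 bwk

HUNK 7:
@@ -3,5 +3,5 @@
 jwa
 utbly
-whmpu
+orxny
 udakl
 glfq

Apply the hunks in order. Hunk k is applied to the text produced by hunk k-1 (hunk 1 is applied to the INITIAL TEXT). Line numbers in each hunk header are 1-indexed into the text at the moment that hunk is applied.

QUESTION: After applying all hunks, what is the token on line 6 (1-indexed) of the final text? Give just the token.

Hunk 1: at line 5 remove [atf,ztmnv] add [yew,qeqno] -> 11 lines: yyou wji zbwv bnf yavc cht yew qeqno bwk wum qmmhv
Hunk 2: at line 6 remove [yew,qeqno] add [elus,glfq,yba] -> 12 lines: yyou wji zbwv bnf yavc cht elus glfq yba bwk wum qmmhv
Hunk 3: at line 5 remove [cht] add [pecqt] -> 12 lines: yyou wji zbwv bnf yavc pecqt elus glfq yba bwk wum qmmhv
Hunk 4: at line 5 remove [pecqt,elus] add [udakl] -> 11 lines: yyou wji zbwv bnf yavc udakl glfq yba bwk wum qmmhv
Hunk 5: at line 1 remove [zbwv,bnf,yavc] add [jwa,utbly,whmpu] -> 11 lines: yyou wji jwa utbly whmpu udakl glfq yba bwk wum qmmhv
Hunk 6: at line 7 remove [yba] add [ruadp] -> 11 lines: yyou wji jwa utbly whmpu udakl glfq ruadp bwk wum qmmhv
Hunk 7: at line 3 remove [whmpu] add [orxny] -> 11 lines: yyou wji jwa utbly orxny udakl glfq ruadp bwk wum qmmhv
Final line 6: udakl

Answer: udakl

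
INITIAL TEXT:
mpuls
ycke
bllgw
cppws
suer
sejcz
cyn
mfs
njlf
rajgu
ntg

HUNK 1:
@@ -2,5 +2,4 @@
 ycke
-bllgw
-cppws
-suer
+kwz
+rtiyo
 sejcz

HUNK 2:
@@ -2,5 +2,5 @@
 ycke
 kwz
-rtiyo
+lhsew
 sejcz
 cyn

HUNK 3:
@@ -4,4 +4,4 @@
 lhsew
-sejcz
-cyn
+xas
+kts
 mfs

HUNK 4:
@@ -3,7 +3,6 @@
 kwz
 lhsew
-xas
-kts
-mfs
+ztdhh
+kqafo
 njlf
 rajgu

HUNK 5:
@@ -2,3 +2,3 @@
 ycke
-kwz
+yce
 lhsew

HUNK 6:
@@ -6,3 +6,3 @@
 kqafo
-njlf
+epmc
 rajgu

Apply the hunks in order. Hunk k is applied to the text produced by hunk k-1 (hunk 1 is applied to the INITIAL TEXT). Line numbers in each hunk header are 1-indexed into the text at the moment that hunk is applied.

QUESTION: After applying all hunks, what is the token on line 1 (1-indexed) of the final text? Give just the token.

Answer: mpuls

Derivation:
Hunk 1: at line 2 remove [bllgw,cppws,suer] add [kwz,rtiyo] -> 10 lines: mpuls ycke kwz rtiyo sejcz cyn mfs njlf rajgu ntg
Hunk 2: at line 2 remove [rtiyo] add [lhsew] -> 10 lines: mpuls ycke kwz lhsew sejcz cyn mfs njlf rajgu ntg
Hunk 3: at line 4 remove [sejcz,cyn] add [xas,kts] -> 10 lines: mpuls ycke kwz lhsew xas kts mfs njlf rajgu ntg
Hunk 4: at line 3 remove [xas,kts,mfs] add [ztdhh,kqafo] -> 9 lines: mpuls ycke kwz lhsew ztdhh kqafo njlf rajgu ntg
Hunk 5: at line 2 remove [kwz] add [yce] -> 9 lines: mpuls ycke yce lhsew ztdhh kqafo njlf rajgu ntg
Hunk 6: at line 6 remove [njlf] add [epmc] -> 9 lines: mpuls ycke yce lhsew ztdhh kqafo epmc rajgu ntg
Final line 1: mpuls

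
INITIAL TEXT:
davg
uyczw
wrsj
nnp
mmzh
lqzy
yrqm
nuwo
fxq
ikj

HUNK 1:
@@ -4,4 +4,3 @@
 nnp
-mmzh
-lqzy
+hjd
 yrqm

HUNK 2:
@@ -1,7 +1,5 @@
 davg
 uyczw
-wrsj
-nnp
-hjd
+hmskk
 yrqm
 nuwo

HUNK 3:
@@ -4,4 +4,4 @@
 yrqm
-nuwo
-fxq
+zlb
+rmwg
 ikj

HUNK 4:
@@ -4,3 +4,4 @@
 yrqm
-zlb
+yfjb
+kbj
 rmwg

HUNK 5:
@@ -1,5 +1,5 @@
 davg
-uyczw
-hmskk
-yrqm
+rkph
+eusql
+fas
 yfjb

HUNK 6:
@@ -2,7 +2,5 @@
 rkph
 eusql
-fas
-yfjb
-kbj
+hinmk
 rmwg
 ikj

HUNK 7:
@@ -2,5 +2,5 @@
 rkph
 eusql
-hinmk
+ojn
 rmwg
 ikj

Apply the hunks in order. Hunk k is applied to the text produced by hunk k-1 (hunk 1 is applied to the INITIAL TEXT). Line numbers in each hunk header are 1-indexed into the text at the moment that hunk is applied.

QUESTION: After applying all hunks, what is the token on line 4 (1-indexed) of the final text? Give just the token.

Hunk 1: at line 4 remove [mmzh,lqzy] add [hjd] -> 9 lines: davg uyczw wrsj nnp hjd yrqm nuwo fxq ikj
Hunk 2: at line 1 remove [wrsj,nnp,hjd] add [hmskk] -> 7 lines: davg uyczw hmskk yrqm nuwo fxq ikj
Hunk 3: at line 4 remove [nuwo,fxq] add [zlb,rmwg] -> 7 lines: davg uyczw hmskk yrqm zlb rmwg ikj
Hunk 4: at line 4 remove [zlb] add [yfjb,kbj] -> 8 lines: davg uyczw hmskk yrqm yfjb kbj rmwg ikj
Hunk 5: at line 1 remove [uyczw,hmskk,yrqm] add [rkph,eusql,fas] -> 8 lines: davg rkph eusql fas yfjb kbj rmwg ikj
Hunk 6: at line 2 remove [fas,yfjb,kbj] add [hinmk] -> 6 lines: davg rkph eusql hinmk rmwg ikj
Hunk 7: at line 2 remove [hinmk] add [ojn] -> 6 lines: davg rkph eusql ojn rmwg ikj
Final line 4: ojn

Answer: ojn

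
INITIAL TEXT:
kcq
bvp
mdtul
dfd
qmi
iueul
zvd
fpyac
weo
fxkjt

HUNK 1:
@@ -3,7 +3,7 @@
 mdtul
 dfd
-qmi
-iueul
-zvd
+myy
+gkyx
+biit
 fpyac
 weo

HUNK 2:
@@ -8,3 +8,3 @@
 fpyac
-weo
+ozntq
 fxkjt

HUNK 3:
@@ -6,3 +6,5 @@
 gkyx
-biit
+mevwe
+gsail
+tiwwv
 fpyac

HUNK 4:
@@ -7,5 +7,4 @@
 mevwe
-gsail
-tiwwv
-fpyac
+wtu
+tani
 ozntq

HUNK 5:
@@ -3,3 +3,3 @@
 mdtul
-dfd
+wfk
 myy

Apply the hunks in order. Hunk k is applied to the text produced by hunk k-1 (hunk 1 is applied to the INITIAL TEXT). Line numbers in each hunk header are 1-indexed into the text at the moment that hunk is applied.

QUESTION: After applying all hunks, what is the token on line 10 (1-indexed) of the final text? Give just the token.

Answer: ozntq

Derivation:
Hunk 1: at line 3 remove [qmi,iueul,zvd] add [myy,gkyx,biit] -> 10 lines: kcq bvp mdtul dfd myy gkyx biit fpyac weo fxkjt
Hunk 2: at line 8 remove [weo] add [ozntq] -> 10 lines: kcq bvp mdtul dfd myy gkyx biit fpyac ozntq fxkjt
Hunk 3: at line 6 remove [biit] add [mevwe,gsail,tiwwv] -> 12 lines: kcq bvp mdtul dfd myy gkyx mevwe gsail tiwwv fpyac ozntq fxkjt
Hunk 4: at line 7 remove [gsail,tiwwv,fpyac] add [wtu,tani] -> 11 lines: kcq bvp mdtul dfd myy gkyx mevwe wtu tani ozntq fxkjt
Hunk 5: at line 3 remove [dfd] add [wfk] -> 11 lines: kcq bvp mdtul wfk myy gkyx mevwe wtu tani ozntq fxkjt
Final line 10: ozntq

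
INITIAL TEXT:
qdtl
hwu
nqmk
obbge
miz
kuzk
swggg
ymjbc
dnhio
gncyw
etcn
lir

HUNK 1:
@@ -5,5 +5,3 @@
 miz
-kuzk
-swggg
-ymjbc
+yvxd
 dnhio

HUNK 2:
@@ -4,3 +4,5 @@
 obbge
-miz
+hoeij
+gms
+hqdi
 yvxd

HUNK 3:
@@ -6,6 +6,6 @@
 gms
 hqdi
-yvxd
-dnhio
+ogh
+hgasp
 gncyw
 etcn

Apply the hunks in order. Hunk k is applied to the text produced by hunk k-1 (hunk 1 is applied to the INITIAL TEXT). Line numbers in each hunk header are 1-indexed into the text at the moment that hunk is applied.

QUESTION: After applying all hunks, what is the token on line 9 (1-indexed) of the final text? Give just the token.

Hunk 1: at line 5 remove [kuzk,swggg,ymjbc] add [yvxd] -> 10 lines: qdtl hwu nqmk obbge miz yvxd dnhio gncyw etcn lir
Hunk 2: at line 4 remove [miz] add [hoeij,gms,hqdi] -> 12 lines: qdtl hwu nqmk obbge hoeij gms hqdi yvxd dnhio gncyw etcn lir
Hunk 3: at line 6 remove [yvxd,dnhio] add [ogh,hgasp] -> 12 lines: qdtl hwu nqmk obbge hoeij gms hqdi ogh hgasp gncyw etcn lir
Final line 9: hgasp

Answer: hgasp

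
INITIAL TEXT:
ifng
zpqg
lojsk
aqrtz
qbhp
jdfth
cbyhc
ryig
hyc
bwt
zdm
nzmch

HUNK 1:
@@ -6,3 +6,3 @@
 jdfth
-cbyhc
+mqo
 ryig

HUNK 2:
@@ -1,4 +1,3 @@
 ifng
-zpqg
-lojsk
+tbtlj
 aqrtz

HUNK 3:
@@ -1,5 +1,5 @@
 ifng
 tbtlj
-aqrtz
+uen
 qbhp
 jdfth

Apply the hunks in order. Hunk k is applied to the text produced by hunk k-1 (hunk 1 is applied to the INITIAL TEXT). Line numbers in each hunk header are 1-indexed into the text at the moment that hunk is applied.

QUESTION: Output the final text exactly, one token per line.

Hunk 1: at line 6 remove [cbyhc] add [mqo] -> 12 lines: ifng zpqg lojsk aqrtz qbhp jdfth mqo ryig hyc bwt zdm nzmch
Hunk 2: at line 1 remove [zpqg,lojsk] add [tbtlj] -> 11 lines: ifng tbtlj aqrtz qbhp jdfth mqo ryig hyc bwt zdm nzmch
Hunk 3: at line 1 remove [aqrtz] add [uen] -> 11 lines: ifng tbtlj uen qbhp jdfth mqo ryig hyc bwt zdm nzmch

Answer: ifng
tbtlj
uen
qbhp
jdfth
mqo
ryig
hyc
bwt
zdm
nzmch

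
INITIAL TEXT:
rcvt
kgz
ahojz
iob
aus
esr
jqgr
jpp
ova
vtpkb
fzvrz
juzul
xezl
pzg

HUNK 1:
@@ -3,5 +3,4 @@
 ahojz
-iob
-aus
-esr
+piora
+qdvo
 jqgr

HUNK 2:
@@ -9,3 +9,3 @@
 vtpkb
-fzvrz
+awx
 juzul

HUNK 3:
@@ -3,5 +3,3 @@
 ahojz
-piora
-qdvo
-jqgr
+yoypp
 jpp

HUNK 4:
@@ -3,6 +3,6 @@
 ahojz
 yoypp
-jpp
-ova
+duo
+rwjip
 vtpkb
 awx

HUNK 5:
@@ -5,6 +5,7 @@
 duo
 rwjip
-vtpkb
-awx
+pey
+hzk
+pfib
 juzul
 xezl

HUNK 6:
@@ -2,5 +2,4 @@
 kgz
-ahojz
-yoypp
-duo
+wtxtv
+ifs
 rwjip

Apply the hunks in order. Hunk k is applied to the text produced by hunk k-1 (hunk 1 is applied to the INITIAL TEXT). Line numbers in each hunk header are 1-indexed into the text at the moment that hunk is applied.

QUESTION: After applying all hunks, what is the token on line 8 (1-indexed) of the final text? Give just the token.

Hunk 1: at line 3 remove [iob,aus,esr] add [piora,qdvo] -> 13 lines: rcvt kgz ahojz piora qdvo jqgr jpp ova vtpkb fzvrz juzul xezl pzg
Hunk 2: at line 9 remove [fzvrz] add [awx] -> 13 lines: rcvt kgz ahojz piora qdvo jqgr jpp ova vtpkb awx juzul xezl pzg
Hunk 3: at line 3 remove [piora,qdvo,jqgr] add [yoypp] -> 11 lines: rcvt kgz ahojz yoypp jpp ova vtpkb awx juzul xezl pzg
Hunk 4: at line 3 remove [jpp,ova] add [duo,rwjip] -> 11 lines: rcvt kgz ahojz yoypp duo rwjip vtpkb awx juzul xezl pzg
Hunk 5: at line 5 remove [vtpkb,awx] add [pey,hzk,pfib] -> 12 lines: rcvt kgz ahojz yoypp duo rwjip pey hzk pfib juzul xezl pzg
Hunk 6: at line 2 remove [ahojz,yoypp,duo] add [wtxtv,ifs] -> 11 lines: rcvt kgz wtxtv ifs rwjip pey hzk pfib juzul xezl pzg
Final line 8: pfib

Answer: pfib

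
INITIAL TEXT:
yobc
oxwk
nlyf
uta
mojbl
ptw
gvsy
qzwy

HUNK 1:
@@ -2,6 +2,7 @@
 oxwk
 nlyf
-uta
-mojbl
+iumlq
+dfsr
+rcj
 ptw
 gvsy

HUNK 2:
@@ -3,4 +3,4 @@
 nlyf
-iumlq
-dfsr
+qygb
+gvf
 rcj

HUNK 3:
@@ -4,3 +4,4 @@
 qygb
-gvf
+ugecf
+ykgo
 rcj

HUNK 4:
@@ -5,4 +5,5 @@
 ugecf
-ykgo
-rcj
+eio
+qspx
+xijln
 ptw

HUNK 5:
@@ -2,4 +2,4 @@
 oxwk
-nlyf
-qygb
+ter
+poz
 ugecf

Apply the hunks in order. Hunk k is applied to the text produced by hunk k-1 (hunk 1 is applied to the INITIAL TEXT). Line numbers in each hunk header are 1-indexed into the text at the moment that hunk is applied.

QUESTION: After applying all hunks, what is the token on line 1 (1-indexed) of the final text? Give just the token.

Answer: yobc

Derivation:
Hunk 1: at line 2 remove [uta,mojbl] add [iumlq,dfsr,rcj] -> 9 lines: yobc oxwk nlyf iumlq dfsr rcj ptw gvsy qzwy
Hunk 2: at line 3 remove [iumlq,dfsr] add [qygb,gvf] -> 9 lines: yobc oxwk nlyf qygb gvf rcj ptw gvsy qzwy
Hunk 3: at line 4 remove [gvf] add [ugecf,ykgo] -> 10 lines: yobc oxwk nlyf qygb ugecf ykgo rcj ptw gvsy qzwy
Hunk 4: at line 5 remove [ykgo,rcj] add [eio,qspx,xijln] -> 11 lines: yobc oxwk nlyf qygb ugecf eio qspx xijln ptw gvsy qzwy
Hunk 5: at line 2 remove [nlyf,qygb] add [ter,poz] -> 11 lines: yobc oxwk ter poz ugecf eio qspx xijln ptw gvsy qzwy
Final line 1: yobc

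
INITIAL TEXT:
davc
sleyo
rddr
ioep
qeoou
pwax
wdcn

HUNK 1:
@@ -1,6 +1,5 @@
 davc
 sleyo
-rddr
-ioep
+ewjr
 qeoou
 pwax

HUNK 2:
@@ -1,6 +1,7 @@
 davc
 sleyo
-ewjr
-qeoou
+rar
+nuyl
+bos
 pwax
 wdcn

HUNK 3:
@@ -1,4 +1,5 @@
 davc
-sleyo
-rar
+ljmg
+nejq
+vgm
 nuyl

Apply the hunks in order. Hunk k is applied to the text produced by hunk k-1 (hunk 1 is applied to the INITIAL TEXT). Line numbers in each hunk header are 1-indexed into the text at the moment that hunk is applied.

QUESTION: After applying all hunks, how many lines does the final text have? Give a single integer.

Answer: 8

Derivation:
Hunk 1: at line 1 remove [rddr,ioep] add [ewjr] -> 6 lines: davc sleyo ewjr qeoou pwax wdcn
Hunk 2: at line 1 remove [ewjr,qeoou] add [rar,nuyl,bos] -> 7 lines: davc sleyo rar nuyl bos pwax wdcn
Hunk 3: at line 1 remove [sleyo,rar] add [ljmg,nejq,vgm] -> 8 lines: davc ljmg nejq vgm nuyl bos pwax wdcn
Final line count: 8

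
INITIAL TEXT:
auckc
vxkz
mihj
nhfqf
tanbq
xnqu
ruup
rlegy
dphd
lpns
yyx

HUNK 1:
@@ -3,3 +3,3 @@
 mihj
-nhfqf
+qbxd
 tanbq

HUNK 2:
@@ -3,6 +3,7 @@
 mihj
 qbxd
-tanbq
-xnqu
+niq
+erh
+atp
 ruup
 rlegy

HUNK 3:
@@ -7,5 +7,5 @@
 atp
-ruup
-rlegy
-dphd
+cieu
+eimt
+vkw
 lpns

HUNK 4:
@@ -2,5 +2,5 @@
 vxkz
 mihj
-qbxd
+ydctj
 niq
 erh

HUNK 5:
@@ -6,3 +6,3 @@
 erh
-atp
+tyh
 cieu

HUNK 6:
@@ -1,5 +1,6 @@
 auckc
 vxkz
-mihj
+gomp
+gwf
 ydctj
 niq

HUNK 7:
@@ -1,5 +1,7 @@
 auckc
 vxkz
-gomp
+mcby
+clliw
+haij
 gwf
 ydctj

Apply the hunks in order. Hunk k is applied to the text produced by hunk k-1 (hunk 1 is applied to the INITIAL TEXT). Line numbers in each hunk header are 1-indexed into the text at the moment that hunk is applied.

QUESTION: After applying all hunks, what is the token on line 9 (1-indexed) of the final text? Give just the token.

Answer: erh

Derivation:
Hunk 1: at line 3 remove [nhfqf] add [qbxd] -> 11 lines: auckc vxkz mihj qbxd tanbq xnqu ruup rlegy dphd lpns yyx
Hunk 2: at line 3 remove [tanbq,xnqu] add [niq,erh,atp] -> 12 lines: auckc vxkz mihj qbxd niq erh atp ruup rlegy dphd lpns yyx
Hunk 3: at line 7 remove [ruup,rlegy,dphd] add [cieu,eimt,vkw] -> 12 lines: auckc vxkz mihj qbxd niq erh atp cieu eimt vkw lpns yyx
Hunk 4: at line 2 remove [qbxd] add [ydctj] -> 12 lines: auckc vxkz mihj ydctj niq erh atp cieu eimt vkw lpns yyx
Hunk 5: at line 6 remove [atp] add [tyh] -> 12 lines: auckc vxkz mihj ydctj niq erh tyh cieu eimt vkw lpns yyx
Hunk 6: at line 1 remove [mihj] add [gomp,gwf] -> 13 lines: auckc vxkz gomp gwf ydctj niq erh tyh cieu eimt vkw lpns yyx
Hunk 7: at line 1 remove [gomp] add [mcby,clliw,haij] -> 15 lines: auckc vxkz mcby clliw haij gwf ydctj niq erh tyh cieu eimt vkw lpns yyx
Final line 9: erh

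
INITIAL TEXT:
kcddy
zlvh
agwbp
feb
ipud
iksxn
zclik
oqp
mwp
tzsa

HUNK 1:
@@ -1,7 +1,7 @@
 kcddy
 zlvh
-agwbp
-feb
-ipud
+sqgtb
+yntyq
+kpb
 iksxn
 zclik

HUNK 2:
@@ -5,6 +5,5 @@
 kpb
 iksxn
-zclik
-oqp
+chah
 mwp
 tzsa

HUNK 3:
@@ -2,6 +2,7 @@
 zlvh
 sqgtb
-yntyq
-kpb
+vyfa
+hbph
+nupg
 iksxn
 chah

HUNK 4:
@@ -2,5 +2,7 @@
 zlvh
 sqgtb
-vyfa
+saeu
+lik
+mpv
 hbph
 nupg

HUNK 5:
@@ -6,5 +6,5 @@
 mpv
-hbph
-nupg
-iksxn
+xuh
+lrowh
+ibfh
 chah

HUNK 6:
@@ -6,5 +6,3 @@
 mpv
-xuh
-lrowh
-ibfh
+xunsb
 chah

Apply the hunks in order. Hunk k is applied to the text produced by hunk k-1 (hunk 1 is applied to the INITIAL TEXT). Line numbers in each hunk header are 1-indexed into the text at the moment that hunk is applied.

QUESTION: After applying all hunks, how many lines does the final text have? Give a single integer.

Hunk 1: at line 1 remove [agwbp,feb,ipud] add [sqgtb,yntyq,kpb] -> 10 lines: kcddy zlvh sqgtb yntyq kpb iksxn zclik oqp mwp tzsa
Hunk 2: at line 5 remove [zclik,oqp] add [chah] -> 9 lines: kcddy zlvh sqgtb yntyq kpb iksxn chah mwp tzsa
Hunk 3: at line 2 remove [yntyq,kpb] add [vyfa,hbph,nupg] -> 10 lines: kcddy zlvh sqgtb vyfa hbph nupg iksxn chah mwp tzsa
Hunk 4: at line 2 remove [vyfa] add [saeu,lik,mpv] -> 12 lines: kcddy zlvh sqgtb saeu lik mpv hbph nupg iksxn chah mwp tzsa
Hunk 5: at line 6 remove [hbph,nupg,iksxn] add [xuh,lrowh,ibfh] -> 12 lines: kcddy zlvh sqgtb saeu lik mpv xuh lrowh ibfh chah mwp tzsa
Hunk 6: at line 6 remove [xuh,lrowh,ibfh] add [xunsb] -> 10 lines: kcddy zlvh sqgtb saeu lik mpv xunsb chah mwp tzsa
Final line count: 10

Answer: 10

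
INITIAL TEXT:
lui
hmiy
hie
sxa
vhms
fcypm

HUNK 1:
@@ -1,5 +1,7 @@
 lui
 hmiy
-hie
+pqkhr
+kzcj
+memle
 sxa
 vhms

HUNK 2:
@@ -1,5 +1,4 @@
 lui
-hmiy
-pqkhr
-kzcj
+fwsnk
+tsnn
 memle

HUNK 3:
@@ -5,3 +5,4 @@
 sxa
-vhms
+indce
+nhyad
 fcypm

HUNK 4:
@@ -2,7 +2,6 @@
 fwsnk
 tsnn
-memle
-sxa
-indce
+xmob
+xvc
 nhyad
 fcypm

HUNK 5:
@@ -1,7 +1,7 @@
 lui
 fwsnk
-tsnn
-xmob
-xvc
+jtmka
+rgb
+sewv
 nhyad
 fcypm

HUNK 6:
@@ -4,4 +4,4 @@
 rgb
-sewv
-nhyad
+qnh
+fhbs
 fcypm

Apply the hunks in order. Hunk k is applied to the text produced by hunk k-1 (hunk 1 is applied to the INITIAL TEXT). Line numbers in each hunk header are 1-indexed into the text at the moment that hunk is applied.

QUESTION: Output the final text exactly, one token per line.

Hunk 1: at line 1 remove [hie] add [pqkhr,kzcj,memle] -> 8 lines: lui hmiy pqkhr kzcj memle sxa vhms fcypm
Hunk 2: at line 1 remove [hmiy,pqkhr,kzcj] add [fwsnk,tsnn] -> 7 lines: lui fwsnk tsnn memle sxa vhms fcypm
Hunk 3: at line 5 remove [vhms] add [indce,nhyad] -> 8 lines: lui fwsnk tsnn memle sxa indce nhyad fcypm
Hunk 4: at line 2 remove [memle,sxa,indce] add [xmob,xvc] -> 7 lines: lui fwsnk tsnn xmob xvc nhyad fcypm
Hunk 5: at line 1 remove [tsnn,xmob,xvc] add [jtmka,rgb,sewv] -> 7 lines: lui fwsnk jtmka rgb sewv nhyad fcypm
Hunk 6: at line 4 remove [sewv,nhyad] add [qnh,fhbs] -> 7 lines: lui fwsnk jtmka rgb qnh fhbs fcypm

Answer: lui
fwsnk
jtmka
rgb
qnh
fhbs
fcypm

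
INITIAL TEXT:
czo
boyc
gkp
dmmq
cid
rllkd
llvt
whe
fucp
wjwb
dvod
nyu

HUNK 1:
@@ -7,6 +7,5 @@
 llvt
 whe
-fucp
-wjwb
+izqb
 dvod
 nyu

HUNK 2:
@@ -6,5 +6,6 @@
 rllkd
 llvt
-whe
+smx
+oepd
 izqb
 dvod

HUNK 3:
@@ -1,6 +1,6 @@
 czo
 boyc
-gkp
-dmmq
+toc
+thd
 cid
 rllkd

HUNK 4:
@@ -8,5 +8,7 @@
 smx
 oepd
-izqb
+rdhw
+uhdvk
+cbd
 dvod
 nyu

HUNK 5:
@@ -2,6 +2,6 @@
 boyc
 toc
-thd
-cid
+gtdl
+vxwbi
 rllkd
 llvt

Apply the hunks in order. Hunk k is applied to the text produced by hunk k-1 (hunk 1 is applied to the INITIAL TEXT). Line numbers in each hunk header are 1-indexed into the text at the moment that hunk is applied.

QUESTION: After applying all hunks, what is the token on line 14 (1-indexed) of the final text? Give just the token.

Hunk 1: at line 7 remove [fucp,wjwb] add [izqb] -> 11 lines: czo boyc gkp dmmq cid rllkd llvt whe izqb dvod nyu
Hunk 2: at line 6 remove [whe] add [smx,oepd] -> 12 lines: czo boyc gkp dmmq cid rllkd llvt smx oepd izqb dvod nyu
Hunk 3: at line 1 remove [gkp,dmmq] add [toc,thd] -> 12 lines: czo boyc toc thd cid rllkd llvt smx oepd izqb dvod nyu
Hunk 4: at line 8 remove [izqb] add [rdhw,uhdvk,cbd] -> 14 lines: czo boyc toc thd cid rllkd llvt smx oepd rdhw uhdvk cbd dvod nyu
Hunk 5: at line 2 remove [thd,cid] add [gtdl,vxwbi] -> 14 lines: czo boyc toc gtdl vxwbi rllkd llvt smx oepd rdhw uhdvk cbd dvod nyu
Final line 14: nyu

Answer: nyu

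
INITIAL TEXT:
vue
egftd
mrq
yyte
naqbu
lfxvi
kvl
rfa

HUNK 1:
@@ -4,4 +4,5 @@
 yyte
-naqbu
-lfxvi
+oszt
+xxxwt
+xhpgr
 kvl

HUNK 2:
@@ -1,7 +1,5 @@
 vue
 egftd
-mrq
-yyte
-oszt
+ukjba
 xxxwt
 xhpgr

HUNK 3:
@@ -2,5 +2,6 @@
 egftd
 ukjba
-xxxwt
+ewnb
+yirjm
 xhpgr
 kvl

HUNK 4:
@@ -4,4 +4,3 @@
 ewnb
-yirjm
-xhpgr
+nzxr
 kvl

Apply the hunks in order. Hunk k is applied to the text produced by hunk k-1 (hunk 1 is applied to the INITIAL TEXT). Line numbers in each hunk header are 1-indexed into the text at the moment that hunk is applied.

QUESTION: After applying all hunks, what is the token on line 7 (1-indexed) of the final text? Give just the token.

Answer: rfa

Derivation:
Hunk 1: at line 4 remove [naqbu,lfxvi] add [oszt,xxxwt,xhpgr] -> 9 lines: vue egftd mrq yyte oszt xxxwt xhpgr kvl rfa
Hunk 2: at line 1 remove [mrq,yyte,oszt] add [ukjba] -> 7 lines: vue egftd ukjba xxxwt xhpgr kvl rfa
Hunk 3: at line 2 remove [xxxwt] add [ewnb,yirjm] -> 8 lines: vue egftd ukjba ewnb yirjm xhpgr kvl rfa
Hunk 4: at line 4 remove [yirjm,xhpgr] add [nzxr] -> 7 lines: vue egftd ukjba ewnb nzxr kvl rfa
Final line 7: rfa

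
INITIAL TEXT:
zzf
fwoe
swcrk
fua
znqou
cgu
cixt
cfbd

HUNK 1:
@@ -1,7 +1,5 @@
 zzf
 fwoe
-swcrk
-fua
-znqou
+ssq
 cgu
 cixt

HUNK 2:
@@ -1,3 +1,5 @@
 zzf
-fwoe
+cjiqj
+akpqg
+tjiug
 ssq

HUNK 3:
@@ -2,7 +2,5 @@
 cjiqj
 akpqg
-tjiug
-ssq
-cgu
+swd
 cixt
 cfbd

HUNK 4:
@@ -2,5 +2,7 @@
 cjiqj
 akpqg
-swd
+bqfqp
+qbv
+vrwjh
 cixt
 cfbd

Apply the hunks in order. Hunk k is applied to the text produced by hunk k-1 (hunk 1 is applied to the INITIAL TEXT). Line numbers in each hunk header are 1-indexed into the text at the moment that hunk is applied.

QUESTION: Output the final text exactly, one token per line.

Hunk 1: at line 1 remove [swcrk,fua,znqou] add [ssq] -> 6 lines: zzf fwoe ssq cgu cixt cfbd
Hunk 2: at line 1 remove [fwoe] add [cjiqj,akpqg,tjiug] -> 8 lines: zzf cjiqj akpqg tjiug ssq cgu cixt cfbd
Hunk 3: at line 2 remove [tjiug,ssq,cgu] add [swd] -> 6 lines: zzf cjiqj akpqg swd cixt cfbd
Hunk 4: at line 2 remove [swd] add [bqfqp,qbv,vrwjh] -> 8 lines: zzf cjiqj akpqg bqfqp qbv vrwjh cixt cfbd

Answer: zzf
cjiqj
akpqg
bqfqp
qbv
vrwjh
cixt
cfbd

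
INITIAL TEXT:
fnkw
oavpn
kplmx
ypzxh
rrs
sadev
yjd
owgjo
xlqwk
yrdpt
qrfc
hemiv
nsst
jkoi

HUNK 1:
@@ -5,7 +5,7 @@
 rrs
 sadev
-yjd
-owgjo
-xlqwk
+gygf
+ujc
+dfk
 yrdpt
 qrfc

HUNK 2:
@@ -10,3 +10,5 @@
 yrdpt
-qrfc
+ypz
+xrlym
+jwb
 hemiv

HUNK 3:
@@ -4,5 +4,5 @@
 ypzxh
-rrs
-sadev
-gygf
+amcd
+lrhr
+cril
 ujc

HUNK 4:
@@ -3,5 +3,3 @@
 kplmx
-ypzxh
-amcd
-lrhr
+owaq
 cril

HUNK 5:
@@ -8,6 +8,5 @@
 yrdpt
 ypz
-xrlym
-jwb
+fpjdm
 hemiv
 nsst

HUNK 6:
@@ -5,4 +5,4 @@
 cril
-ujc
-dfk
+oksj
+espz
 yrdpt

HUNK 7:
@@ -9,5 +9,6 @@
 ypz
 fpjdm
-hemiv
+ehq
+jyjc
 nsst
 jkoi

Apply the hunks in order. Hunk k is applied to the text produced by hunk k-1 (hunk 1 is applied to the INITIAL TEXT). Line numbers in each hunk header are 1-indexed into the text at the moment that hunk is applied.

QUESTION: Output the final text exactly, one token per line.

Answer: fnkw
oavpn
kplmx
owaq
cril
oksj
espz
yrdpt
ypz
fpjdm
ehq
jyjc
nsst
jkoi

Derivation:
Hunk 1: at line 5 remove [yjd,owgjo,xlqwk] add [gygf,ujc,dfk] -> 14 lines: fnkw oavpn kplmx ypzxh rrs sadev gygf ujc dfk yrdpt qrfc hemiv nsst jkoi
Hunk 2: at line 10 remove [qrfc] add [ypz,xrlym,jwb] -> 16 lines: fnkw oavpn kplmx ypzxh rrs sadev gygf ujc dfk yrdpt ypz xrlym jwb hemiv nsst jkoi
Hunk 3: at line 4 remove [rrs,sadev,gygf] add [amcd,lrhr,cril] -> 16 lines: fnkw oavpn kplmx ypzxh amcd lrhr cril ujc dfk yrdpt ypz xrlym jwb hemiv nsst jkoi
Hunk 4: at line 3 remove [ypzxh,amcd,lrhr] add [owaq] -> 14 lines: fnkw oavpn kplmx owaq cril ujc dfk yrdpt ypz xrlym jwb hemiv nsst jkoi
Hunk 5: at line 8 remove [xrlym,jwb] add [fpjdm] -> 13 lines: fnkw oavpn kplmx owaq cril ujc dfk yrdpt ypz fpjdm hemiv nsst jkoi
Hunk 6: at line 5 remove [ujc,dfk] add [oksj,espz] -> 13 lines: fnkw oavpn kplmx owaq cril oksj espz yrdpt ypz fpjdm hemiv nsst jkoi
Hunk 7: at line 9 remove [hemiv] add [ehq,jyjc] -> 14 lines: fnkw oavpn kplmx owaq cril oksj espz yrdpt ypz fpjdm ehq jyjc nsst jkoi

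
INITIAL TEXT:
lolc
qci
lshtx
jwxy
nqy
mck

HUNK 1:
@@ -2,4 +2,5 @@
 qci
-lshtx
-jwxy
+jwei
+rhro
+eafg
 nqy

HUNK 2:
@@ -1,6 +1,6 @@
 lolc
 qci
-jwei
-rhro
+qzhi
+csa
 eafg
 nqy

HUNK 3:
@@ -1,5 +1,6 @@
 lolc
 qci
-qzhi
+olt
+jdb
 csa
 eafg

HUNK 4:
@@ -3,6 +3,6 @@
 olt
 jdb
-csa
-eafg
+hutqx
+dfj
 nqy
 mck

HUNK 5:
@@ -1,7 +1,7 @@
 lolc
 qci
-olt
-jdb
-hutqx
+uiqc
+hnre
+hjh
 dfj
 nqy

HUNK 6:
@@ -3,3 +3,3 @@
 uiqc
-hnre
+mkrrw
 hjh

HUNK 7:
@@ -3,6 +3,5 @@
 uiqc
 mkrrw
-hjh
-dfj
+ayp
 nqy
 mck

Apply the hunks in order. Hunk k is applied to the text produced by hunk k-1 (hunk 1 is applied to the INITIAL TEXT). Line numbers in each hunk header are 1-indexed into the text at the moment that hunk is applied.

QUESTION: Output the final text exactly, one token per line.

Answer: lolc
qci
uiqc
mkrrw
ayp
nqy
mck

Derivation:
Hunk 1: at line 2 remove [lshtx,jwxy] add [jwei,rhro,eafg] -> 7 lines: lolc qci jwei rhro eafg nqy mck
Hunk 2: at line 1 remove [jwei,rhro] add [qzhi,csa] -> 7 lines: lolc qci qzhi csa eafg nqy mck
Hunk 3: at line 1 remove [qzhi] add [olt,jdb] -> 8 lines: lolc qci olt jdb csa eafg nqy mck
Hunk 4: at line 3 remove [csa,eafg] add [hutqx,dfj] -> 8 lines: lolc qci olt jdb hutqx dfj nqy mck
Hunk 5: at line 1 remove [olt,jdb,hutqx] add [uiqc,hnre,hjh] -> 8 lines: lolc qci uiqc hnre hjh dfj nqy mck
Hunk 6: at line 3 remove [hnre] add [mkrrw] -> 8 lines: lolc qci uiqc mkrrw hjh dfj nqy mck
Hunk 7: at line 3 remove [hjh,dfj] add [ayp] -> 7 lines: lolc qci uiqc mkrrw ayp nqy mck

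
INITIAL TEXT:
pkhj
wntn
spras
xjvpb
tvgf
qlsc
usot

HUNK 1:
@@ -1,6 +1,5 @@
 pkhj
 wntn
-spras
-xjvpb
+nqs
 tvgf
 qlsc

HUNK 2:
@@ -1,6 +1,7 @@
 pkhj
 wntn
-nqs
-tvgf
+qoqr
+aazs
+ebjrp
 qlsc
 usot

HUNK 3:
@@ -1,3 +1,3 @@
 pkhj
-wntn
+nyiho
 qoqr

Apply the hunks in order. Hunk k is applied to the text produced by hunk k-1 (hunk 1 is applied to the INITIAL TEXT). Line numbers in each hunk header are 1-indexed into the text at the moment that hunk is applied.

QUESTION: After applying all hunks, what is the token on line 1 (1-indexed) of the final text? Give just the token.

Answer: pkhj

Derivation:
Hunk 1: at line 1 remove [spras,xjvpb] add [nqs] -> 6 lines: pkhj wntn nqs tvgf qlsc usot
Hunk 2: at line 1 remove [nqs,tvgf] add [qoqr,aazs,ebjrp] -> 7 lines: pkhj wntn qoqr aazs ebjrp qlsc usot
Hunk 3: at line 1 remove [wntn] add [nyiho] -> 7 lines: pkhj nyiho qoqr aazs ebjrp qlsc usot
Final line 1: pkhj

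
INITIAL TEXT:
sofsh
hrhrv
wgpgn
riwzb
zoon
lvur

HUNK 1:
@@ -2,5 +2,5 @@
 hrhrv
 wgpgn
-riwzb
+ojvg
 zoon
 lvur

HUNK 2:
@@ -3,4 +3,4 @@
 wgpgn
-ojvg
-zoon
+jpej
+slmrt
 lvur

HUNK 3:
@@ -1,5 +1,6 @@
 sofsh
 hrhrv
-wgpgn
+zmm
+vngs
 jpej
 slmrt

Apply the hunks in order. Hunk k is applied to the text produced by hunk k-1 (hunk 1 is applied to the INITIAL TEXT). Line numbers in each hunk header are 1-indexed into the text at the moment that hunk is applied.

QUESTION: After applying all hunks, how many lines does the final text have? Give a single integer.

Answer: 7

Derivation:
Hunk 1: at line 2 remove [riwzb] add [ojvg] -> 6 lines: sofsh hrhrv wgpgn ojvg zoon lvur
Hunk 2: at line 3 remove [ojvg,zoon] add [jpej,slmrt] -> 6 lines: sofsh hrhrv wgpgn jpej slmrt lvur
Hunk 3: at line 1 remove [wgpgn] add [zmm,vngs] -> 7 lines: sofsh hrhrv zmm vngs jpej slmrt lvur
Final line count: 7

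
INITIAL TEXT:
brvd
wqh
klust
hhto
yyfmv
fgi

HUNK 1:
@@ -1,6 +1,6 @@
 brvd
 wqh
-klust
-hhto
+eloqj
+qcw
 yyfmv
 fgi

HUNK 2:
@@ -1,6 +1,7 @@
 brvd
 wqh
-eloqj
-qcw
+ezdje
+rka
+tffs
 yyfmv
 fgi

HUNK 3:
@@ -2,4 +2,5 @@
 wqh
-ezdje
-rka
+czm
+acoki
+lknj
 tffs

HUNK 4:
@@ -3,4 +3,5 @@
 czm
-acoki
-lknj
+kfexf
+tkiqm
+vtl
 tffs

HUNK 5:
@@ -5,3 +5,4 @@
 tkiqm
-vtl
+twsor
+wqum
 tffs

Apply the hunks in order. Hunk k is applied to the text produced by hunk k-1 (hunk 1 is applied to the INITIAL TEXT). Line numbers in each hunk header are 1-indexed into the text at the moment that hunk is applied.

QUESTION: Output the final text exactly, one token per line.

Hunk 1: at line 1 remove [klust,hhto] add [eloqj,qcw] -> 6 lines: brvd wqh eloqj qcw yyfmv fgi
Hunk 2: at line 1 remove [eloqj,qcw] add [ezdje,rka,tffs] -> 7 lines: brvd wqh ezdje rka tffs yyfmv fgi
Hunk 3: at line 2 remove [ezdje,rka] add [czm,acoki,lknj] -> 8 lines: brvd wqh czm acoki lknj tffs yyfmv fgi
Hunk 4: at line 3 remove [acoki,lknj] add [kfexf,tkiqm,vtl] -> 9 lines: brvd wqh czm kfexf tkiqm vtl tffs yyfmv fgi
Hunk 5: at line 5 remove [vtl] add [twsor,wqum] -> 10 lines: brvd wqh czm kfexf tkiqm twsor wqum tffs yyfmv fgi

Answer: brvd
wqh
czm
kfexf
tkiqm
twsor
wqum
tffs
yyfmv
fgi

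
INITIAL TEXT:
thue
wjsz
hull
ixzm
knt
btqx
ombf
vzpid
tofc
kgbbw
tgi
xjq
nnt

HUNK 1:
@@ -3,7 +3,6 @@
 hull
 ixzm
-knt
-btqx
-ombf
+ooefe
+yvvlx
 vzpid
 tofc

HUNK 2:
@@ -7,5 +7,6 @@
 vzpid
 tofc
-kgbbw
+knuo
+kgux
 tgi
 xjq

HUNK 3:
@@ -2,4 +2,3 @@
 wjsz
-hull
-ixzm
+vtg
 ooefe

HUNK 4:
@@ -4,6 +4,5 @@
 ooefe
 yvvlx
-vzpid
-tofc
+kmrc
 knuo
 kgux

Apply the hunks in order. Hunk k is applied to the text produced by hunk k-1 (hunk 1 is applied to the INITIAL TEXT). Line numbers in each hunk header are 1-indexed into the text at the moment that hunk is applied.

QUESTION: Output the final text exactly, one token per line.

Hunk 1: at line 3 remove [knt,btqx,ombf] add [ooefe,yvvlx] -> 12 lines: thue wjsz hull ixzm ooefe yvvlx vzpid tofc kgbbw tgi xjq nnt
Hunk 2: at line 7 remove [kgbbw] add [knuo,kgux] -> 13 lines: thue wjsz hull ixzm ooefe yvvlx vzpid tofc knuo kgux tgi xjq nnt
Hunk 3: at line 2 remove [hull,ixzm] add [vtg] -> 12 lines: thue wjsz vtg ooefe yvvlx vzpid tofc knuo kgux tgi xjq nnt
Hunk 4: at line 4 remove [vzpid,tofc] add [kmrc] -> 11 lines: thue wjsz vtg ooefe yvvlx kmrc knuo kgux tgi xjq nnt

Answer: thue
wjsz
vtg
ooefe
yvvlx
kmrc
knuo
kgux
tgi
xjq
nnt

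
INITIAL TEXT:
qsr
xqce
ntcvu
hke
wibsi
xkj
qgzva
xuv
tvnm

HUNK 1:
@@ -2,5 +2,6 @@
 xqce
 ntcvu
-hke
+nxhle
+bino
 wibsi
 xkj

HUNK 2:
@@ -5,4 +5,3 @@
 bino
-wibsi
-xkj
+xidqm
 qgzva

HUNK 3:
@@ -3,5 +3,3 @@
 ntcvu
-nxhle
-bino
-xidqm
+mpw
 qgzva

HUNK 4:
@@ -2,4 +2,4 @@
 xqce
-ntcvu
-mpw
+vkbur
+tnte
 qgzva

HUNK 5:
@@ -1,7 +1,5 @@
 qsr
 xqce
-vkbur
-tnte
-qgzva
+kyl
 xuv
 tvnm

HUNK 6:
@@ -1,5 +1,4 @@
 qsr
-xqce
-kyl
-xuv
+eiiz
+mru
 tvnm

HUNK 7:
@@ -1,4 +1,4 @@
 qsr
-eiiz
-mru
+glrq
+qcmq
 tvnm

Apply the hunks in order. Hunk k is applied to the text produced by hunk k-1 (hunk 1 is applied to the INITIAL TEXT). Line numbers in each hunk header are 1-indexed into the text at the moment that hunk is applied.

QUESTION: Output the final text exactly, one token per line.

Answer: qsr
glrq
qcmq
tvnm

Derivation:
Hunk 1: at line 2 remove [hke] add [nxhle,bino] -> 10 lines: qsr xqce ntcvu nxhle bino wibsi xkj qgzva xuv tvnm
Hunk 2: at line 5 remove [wibsi,xkj] add [xidqm] -> 9 lines: qsr xqce ntcvu nxhle bino xidqm qgzva xuv tvnm
Hunk 3: at line 3 remove [nxhle,bino,xidqm] add [mpw] -> 7 lines: qsr xqce ntcvu mpw qgzva xuv tvnm
Hunk 4: at line 2 remove [ntcvu,mpw] add [vkbur,tnte] -> 7 lines: qsr xqce vkbur tnte qgzva xuv tvnm
Hunk 5: at line 1 remove [vkbur,tnte,qgzva] add [kyl] -> 5 lines: qsr xqce kyl xuv tvnm
Hunk 6: at line 1 remove [xqce,kyl,xuv] add [eiiz,mru] -> 4 lines: qsr eiiz mru tvnm
Hunk 7: at line 1 remove [eiiz,mru] add [glrq,qcmq] -> 4 lines: qsr glrq qcmq tvnm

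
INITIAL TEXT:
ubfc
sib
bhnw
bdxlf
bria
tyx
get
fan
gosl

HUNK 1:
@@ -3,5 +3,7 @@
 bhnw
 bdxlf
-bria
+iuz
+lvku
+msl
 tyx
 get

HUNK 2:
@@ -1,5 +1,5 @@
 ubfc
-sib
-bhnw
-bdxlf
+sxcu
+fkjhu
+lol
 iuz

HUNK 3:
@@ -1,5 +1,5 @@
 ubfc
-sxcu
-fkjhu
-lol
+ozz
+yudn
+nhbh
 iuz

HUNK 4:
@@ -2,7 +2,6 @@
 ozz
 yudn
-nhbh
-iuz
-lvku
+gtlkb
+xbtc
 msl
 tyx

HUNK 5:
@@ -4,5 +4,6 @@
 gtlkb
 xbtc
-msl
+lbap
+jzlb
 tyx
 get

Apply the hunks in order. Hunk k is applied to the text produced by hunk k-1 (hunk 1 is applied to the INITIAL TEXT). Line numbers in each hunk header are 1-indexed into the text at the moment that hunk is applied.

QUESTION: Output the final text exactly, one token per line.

Answer: ubfc
ozz
yudn
gtlkb
xbtc
lbap
jzlb
tyx
get
fan
gosl

Derivation:
Hunk 1: at line 3 remove [bria] add [iuz,lvku,msl] -> 11 lines: ubfc sib bhnw bdxlf iuz lvku msl tyx get fan gosl
Hunk 2: at line 1 remove [sib,bhnw,bdxlf] add [sxcu,fkjhu,lol] -> 11 lines: ubfc sxcu fkjhu lol iuz lvku msl tyx get fan gosl
Hunk 3: at line 1 remove [sxcu,fkjhu,lol] add [ozz,yudn,nhbh] -> 11 lines: ubfc ozz yudn nhbh iuz lvku msl tyx get fan gosl
Hunk 4: at line 2 remove [nhbh,iuz,lvku] add [gtlkb,xbtc] -> 10 lines: ubfc ozz yudn gtlkb xbtc msl tyx get fan gosl
Hunk 5: at line 4 remove [msl] add [lbap,jzlb] -> 11 lines: ubfc ozz yudn gtlkb xbtc lbap jzlb tyx get fan gosl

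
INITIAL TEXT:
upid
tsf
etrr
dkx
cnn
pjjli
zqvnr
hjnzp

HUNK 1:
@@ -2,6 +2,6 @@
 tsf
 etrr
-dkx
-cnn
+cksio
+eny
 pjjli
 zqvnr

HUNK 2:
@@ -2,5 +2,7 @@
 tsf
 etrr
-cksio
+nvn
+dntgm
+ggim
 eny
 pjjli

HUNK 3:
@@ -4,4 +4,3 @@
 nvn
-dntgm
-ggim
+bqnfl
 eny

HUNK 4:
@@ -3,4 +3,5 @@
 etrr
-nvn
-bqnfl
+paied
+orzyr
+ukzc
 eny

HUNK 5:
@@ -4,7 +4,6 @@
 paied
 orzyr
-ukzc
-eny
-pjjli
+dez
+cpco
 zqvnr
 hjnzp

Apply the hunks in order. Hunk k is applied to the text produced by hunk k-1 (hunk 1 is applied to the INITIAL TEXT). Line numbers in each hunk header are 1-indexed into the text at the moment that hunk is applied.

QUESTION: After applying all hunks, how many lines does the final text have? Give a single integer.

Hunk 1: at line 2 remove [dkx,cnn] add [cksio,eny] -> 8 lines: upid tsf etrr cksio eny pjjli zqvnr hjnzp
Hunk 2: at line 2 remove [cksio] add [nvn,dntgm,ggim] -> 10 lines: upid tsf etrr nvn dntgm ggim eny pjjli zqvnr hjnzp
Hunk 3: at line 4 remove [dntgm,ggim] add [bqnfl] -> 9 lines: upid tsf etrr nvn bqnfl eny pjjli zqvnr hjnzp
Hunk 4: at line 3 remove [nvn,bqnfl] add [paied,orzyr,ukzc] -> 10 lines: upid tsf etrr paied orzyr ukzc eny pjjli zqvnr hjnzp
Hunk 5: at line 4 remove [ukzc,eny,pjjli] add [dez,cpco] -> 9 lines: upid tsf etrr paied orzyr dez cpco zqvnr hjnzp
Final line count: 9

Answer: 9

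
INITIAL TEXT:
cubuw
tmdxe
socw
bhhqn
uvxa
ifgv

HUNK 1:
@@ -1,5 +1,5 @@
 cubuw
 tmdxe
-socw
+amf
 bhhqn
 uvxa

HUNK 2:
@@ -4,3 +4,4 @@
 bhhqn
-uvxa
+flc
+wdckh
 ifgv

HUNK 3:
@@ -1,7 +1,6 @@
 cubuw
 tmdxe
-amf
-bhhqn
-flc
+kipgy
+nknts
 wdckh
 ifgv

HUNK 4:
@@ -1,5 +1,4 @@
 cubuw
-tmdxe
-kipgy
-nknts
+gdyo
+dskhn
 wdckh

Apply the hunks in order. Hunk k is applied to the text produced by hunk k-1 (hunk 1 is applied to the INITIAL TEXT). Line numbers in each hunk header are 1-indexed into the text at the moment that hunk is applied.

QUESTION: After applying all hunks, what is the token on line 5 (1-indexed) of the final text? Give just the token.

Hunk 1: at line 1 remove [socw] add [amf] -> 6 lines: cubuw tmdxe amf bhhqn uvxa ifgv
Hunk 2: at line 4 remove [uvxa] add [flc,wdckh] -> 7 lines: cubuw tmdxe amf bhhqn flc wdckh ifgv
Hunk 3: at line 1 remove [amf,bhhqn,flc] add [kipgy,nknts] -> 6 lines: cubuw tmdxe kipgy nknts wdckh ifgv
Hunk 4: at line 1 remove [tmdxe,kipgy,nknts] add [gdyo,dskhn] -> 5 lines: cubuw gdyo dskhn wdckh ifgv
Final line 5: ifgv

Answer: ifgv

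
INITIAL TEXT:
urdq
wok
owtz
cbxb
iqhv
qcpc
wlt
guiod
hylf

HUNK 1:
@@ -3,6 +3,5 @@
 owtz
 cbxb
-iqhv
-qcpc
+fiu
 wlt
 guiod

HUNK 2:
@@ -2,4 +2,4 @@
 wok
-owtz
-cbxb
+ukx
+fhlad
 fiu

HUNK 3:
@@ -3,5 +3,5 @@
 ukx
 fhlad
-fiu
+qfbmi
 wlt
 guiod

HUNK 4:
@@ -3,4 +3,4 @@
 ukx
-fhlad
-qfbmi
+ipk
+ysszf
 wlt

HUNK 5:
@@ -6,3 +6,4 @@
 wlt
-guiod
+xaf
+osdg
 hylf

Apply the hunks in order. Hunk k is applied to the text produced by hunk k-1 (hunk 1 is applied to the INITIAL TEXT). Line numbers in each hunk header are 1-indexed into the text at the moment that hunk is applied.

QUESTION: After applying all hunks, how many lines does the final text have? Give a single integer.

Hunk 1: at line 3 remove [iqhv,qcpc] add [fiu] -> 8 lines: urdq wok owtz cbxb fiu wlt guiod hylf
Hunk 2: at line 2 remove [owtz,cbxb] add [ukx,fhlad] -> 8 lines: urdq wok ukx fhlad fiu wlt guiod hylf
Hunk 3: at line 3 remove [fiu] add [qfbmi] -> 8 lines: urdq wok ukx fhlad qfbmi wlt guiod hylf
Hunk 4: at line 3 remove [fhlad,qfbmi] add [ipk,ysszf] -> 8 lines: urdq wok ukx ipk ysszf wlt guiod hylf
Hunk 5: at line 6 remove [guiod] add [xaf,osdg] -> 9 lines: urdq wok ukx ipk ysszf wlt xaf osdg hylf
Final line count: 9

Answer: 9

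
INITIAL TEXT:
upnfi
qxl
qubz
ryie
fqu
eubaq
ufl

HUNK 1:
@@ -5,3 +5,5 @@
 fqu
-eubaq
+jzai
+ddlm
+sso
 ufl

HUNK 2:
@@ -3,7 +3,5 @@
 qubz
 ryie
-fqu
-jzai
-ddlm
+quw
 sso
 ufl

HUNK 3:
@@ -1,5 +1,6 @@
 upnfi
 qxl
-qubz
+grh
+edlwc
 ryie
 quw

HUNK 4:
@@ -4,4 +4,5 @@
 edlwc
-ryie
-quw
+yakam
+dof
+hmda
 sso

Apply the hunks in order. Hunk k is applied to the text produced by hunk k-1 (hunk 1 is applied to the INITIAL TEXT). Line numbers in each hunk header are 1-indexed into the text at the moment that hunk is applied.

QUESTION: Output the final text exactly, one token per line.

Hunk 1: at line 5 remove [eubaq] add [jzai,ddlm,sso] -> 9 lines: upnfi qxl qubz ryie fqu jzai ddlm sso ufl
Hunk 2: at line 3 remove [fqu,jzai,ddlm] add [quw] -> 7 lines: upnfi qxl qubz ryie quw sso ufl
Hunk 3: at line 1 remove [qubz] add [grh,edlwc] -> 8 lines: upnfi qxl grh edlwc ryie quw sso ufl
Hunk 4: at line 4 remove [ryie,quw] add [yakam,dof,hmda] -> 9 lines: upnfi qxl grh edlwc yakam dof hmda sso ufl

Answer: upnfi
qxl
grh
edlwc
yakam
dof
hmda
sso
ufl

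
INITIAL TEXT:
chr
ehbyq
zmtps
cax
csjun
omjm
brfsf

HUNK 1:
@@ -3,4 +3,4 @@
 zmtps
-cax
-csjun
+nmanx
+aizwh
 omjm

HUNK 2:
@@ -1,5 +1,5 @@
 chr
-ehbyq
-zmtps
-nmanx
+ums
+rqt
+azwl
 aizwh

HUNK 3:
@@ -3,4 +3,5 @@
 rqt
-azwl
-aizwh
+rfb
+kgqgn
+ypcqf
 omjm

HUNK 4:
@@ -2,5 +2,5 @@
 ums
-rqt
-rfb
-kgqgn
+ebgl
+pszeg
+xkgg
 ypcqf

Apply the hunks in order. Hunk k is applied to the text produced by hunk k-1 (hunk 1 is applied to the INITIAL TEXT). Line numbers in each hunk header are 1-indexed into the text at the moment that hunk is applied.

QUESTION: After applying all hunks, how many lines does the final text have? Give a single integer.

Answer: 8

Derivation:
Hunk 1: at line 3 remove [cax,csjun] add [nmanx,aizwh] -> 7 lines: chr ehbyq zmtps nmanx aizwh omjm brfsf
Hunk 2: at line 1 remove [ehbyq,zmtps,nmanx] add [ums,rqt,azwl] -> 7 lines: chr ums rqt azwl aizwh omjm brfsf
Hunk 3: at line 3 remove [azwl,aizwh] add [rfb,kgqgn,ypcqf] -> 8 lines: chr ums rqt rfb kgqgn ypcqf omjm brfsf
Hunk 4: at line 2 remove [rqt,rfb,kgqgn] add [ebgl,pszeg,xkgg] -> 8 lines: chr ums ebgl pszeg xkgg ypcqf omjm brfsf
Final line count: 8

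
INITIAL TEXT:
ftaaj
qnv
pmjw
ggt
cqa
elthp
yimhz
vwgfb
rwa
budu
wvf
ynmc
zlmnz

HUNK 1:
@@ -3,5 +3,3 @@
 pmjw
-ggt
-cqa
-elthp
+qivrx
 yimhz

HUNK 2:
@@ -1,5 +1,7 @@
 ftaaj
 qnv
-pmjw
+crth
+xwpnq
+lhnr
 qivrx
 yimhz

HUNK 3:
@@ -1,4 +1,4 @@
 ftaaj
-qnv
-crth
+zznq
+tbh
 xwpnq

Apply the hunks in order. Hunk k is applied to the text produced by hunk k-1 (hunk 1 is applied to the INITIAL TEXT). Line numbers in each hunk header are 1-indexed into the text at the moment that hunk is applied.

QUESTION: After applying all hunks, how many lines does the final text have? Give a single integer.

Hunk 1: at line 3 remove [ggt,cqa,elthp] add [qivrx] -> 11 lines: ftaaj qnv pmjw qivrx yimhz vwgfb rwa budu wvf ynmc zlmnz
Hunk 2: at line 1 remove [pmjw] add [crth,xwpnq,lhnr] -> 13 lines: ftaaj qnv crth xwpnq lhnr qivrx yimhz vwgfb rwa budu wvf ynmc zlmnz
Hunk 3: at line 1 remove [qnv,crth] add [zznq,tbh] -> 13 lines: ftaaj zznq tbh xwpnq lhnr qivrx yimhz vwgfb rwa budu wvf ynmc zlmnz
Final line count: 13

Answer: 13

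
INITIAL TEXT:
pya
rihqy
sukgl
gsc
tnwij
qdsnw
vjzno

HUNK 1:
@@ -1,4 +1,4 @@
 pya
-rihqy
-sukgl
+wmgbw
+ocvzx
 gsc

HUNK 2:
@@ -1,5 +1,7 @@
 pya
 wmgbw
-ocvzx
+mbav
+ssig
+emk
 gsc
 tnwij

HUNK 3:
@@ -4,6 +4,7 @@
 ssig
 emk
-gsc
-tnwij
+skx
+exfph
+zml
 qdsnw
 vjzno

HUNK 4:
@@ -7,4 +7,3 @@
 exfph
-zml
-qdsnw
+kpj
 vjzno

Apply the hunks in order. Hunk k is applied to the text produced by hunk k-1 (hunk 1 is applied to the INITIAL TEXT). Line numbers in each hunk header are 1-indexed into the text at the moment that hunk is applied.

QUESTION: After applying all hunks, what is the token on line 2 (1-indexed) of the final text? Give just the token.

Answer: wmgbw

Derivation:
Hunk 1: at line 1 remove [rihqy,sukgl] add [wmgbw,ocvzx] -> 7 lines: pya wmgbw ocvzx gsc tnwij qdsnw vjzno
Hunk 2: at line 1 remove [ocvzx] add [mbav,ssig,emk] -> 9 lines: pya wmgbw mbav ssig emk gsc tnwij qdsnw vjzno
Hunk 3: at line 4 remove [gsc,tnwij] add [skx,exfph,zml] -> 10 lines: pya wmgbw mbav ssig emk skx exfph zml qdsnw vjzno
Hunk 4: at line 7 remove [zml,qdsnw] add [kpj] -> 9 lines: pya wmgbw mbav ssig emk skx exfph kpj vjzno
Final line 2: wmgbw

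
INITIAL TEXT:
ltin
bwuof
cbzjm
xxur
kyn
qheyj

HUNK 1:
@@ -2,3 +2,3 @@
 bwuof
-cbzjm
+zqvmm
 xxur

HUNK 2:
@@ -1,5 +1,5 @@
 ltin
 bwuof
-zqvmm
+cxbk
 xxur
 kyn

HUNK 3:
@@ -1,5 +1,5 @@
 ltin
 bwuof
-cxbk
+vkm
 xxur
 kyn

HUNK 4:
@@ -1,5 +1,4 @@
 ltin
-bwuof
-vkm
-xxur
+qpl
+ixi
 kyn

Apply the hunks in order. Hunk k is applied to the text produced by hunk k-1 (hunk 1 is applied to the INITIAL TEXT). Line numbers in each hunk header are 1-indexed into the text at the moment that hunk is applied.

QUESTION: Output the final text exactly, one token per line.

Hunk 1: at line 2 remove [cbzjm] add [zqvmm] -> 6 lines: ltin bwuof zqvmm xxur kyn qheyj
Hunk 2: at line 1 remove [zqvmm] add [cxbk] -> 6 lines: ltin bwuof cxbk xxur kyn qheyj
Hunk 3: at line 1 remove [cxbk] add [vkm] -> 6 lines: ltin bwuof vkm xxur kyn qheyj
Hunk 4: at line 1 remove [bwuof,vkm,xxur] add [qpl,ixi] -> 5 lines: ltin qpl ixi kyn qheyj

Answer: ltin
qpl
ixi
kyn
qheyj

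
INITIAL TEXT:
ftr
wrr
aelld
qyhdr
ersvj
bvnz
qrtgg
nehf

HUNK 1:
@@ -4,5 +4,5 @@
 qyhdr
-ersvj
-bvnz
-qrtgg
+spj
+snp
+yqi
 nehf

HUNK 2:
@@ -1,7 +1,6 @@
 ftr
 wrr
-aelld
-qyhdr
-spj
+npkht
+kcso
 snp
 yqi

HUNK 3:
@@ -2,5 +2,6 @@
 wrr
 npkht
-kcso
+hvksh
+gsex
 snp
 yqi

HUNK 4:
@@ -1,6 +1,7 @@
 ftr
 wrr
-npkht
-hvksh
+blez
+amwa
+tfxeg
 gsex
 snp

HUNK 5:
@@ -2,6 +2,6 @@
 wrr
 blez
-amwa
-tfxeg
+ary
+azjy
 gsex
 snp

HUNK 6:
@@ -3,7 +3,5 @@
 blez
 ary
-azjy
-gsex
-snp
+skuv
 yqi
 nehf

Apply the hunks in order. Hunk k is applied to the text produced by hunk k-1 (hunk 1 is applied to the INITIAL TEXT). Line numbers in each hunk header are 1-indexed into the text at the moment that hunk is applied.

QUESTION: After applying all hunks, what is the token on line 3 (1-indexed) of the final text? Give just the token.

Answer: blez

Derivation:
Hunk 1: at line 4 remove [ersvj,bvnz,qrtgg] add [spj,snp,yqi] -> 8 lines: ftr wrr aelld qyhdr spj snp yqi nehf
Hunk 2: at line 1 remove [aelld,qyhdr,spj] add [npkht,kcso] -> 7 lines: ftr wrr npkht kcso snp yqi nehf
Hunk 3: at line 2 remove [kcso] add [hvksh,gsex] -> 8 lines: ftr wrr npkht hvksh gsex snp yqi nehf
Hunk 4: at line 1 remove [npkht,hvksh] add [blez,amwa,tfxeg] -> 9 lines: ftr wrr blez amwa tfxeg gsex snp yqi nehf
Hunk 5: at line 2 remove [amwa,tfxeg] add [ary,azjy] -> 9 lines: ftr wrr blez ary azjy gsex snp yqi nehf
Hunk 6: at line 3 remove [azjy,gsex,snp] add [skuv] -> 7 lines: ftr wrr blez ary skuv yqi nehf
Final line 3: blez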